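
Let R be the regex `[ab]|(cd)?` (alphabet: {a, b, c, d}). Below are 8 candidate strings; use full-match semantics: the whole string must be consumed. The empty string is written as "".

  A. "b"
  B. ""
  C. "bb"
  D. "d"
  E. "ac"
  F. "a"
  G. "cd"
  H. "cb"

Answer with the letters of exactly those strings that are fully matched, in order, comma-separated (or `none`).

A, B, F, G

A → match
B → match
C → no match
D → no match
E → no match
F → match
G → match
H → no match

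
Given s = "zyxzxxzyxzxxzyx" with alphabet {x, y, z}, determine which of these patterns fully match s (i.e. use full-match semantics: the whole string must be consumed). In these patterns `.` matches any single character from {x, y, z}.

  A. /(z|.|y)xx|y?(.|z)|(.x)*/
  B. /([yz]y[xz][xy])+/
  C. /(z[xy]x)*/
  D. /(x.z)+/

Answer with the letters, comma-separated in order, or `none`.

A → no match
B → no match
C → match
D → no match — must start with "x"

C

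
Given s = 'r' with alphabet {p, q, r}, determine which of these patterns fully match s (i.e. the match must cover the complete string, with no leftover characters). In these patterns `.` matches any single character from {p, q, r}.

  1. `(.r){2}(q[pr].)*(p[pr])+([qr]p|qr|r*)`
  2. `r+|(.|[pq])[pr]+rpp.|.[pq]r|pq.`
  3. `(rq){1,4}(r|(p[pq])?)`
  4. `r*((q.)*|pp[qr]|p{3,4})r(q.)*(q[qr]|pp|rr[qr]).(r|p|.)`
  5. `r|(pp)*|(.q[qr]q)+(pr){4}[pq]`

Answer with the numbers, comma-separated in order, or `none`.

2, 5

1 → no match
2 → match
3 → no match — must start with 'rq'
4 → no match
5 → match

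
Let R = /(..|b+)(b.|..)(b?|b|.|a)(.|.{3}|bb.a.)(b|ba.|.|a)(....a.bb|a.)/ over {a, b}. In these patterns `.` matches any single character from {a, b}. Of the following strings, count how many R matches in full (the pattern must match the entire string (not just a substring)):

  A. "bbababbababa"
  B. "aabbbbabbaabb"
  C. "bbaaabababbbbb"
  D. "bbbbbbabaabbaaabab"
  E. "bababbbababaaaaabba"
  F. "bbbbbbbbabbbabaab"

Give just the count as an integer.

1

A → no match
B → no match
C → no match
D → no match
E → no match
F → match
Total matched: 1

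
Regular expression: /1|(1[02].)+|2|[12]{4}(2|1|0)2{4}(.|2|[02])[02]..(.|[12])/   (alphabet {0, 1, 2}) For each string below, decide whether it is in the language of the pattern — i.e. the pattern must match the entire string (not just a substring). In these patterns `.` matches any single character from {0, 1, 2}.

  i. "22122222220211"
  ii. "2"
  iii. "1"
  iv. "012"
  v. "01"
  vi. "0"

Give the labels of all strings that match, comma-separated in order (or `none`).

i, ii, iii

i → match
ii. "2" → match
iii. "1" → match
iv. "012" → no match
v. "01" → no match
vi. "0" → no match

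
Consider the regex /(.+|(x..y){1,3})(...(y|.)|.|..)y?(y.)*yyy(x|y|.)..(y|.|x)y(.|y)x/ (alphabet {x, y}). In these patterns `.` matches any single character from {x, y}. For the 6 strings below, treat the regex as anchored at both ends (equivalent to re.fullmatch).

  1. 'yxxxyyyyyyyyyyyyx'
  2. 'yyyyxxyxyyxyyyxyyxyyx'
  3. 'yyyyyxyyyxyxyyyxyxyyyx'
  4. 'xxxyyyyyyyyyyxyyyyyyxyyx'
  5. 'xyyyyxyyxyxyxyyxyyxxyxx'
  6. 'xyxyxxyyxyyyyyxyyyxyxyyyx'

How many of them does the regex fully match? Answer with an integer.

5

1 → match
2 → match
3 → match
4 → match
5 → no match
6 → match
Total matched: 5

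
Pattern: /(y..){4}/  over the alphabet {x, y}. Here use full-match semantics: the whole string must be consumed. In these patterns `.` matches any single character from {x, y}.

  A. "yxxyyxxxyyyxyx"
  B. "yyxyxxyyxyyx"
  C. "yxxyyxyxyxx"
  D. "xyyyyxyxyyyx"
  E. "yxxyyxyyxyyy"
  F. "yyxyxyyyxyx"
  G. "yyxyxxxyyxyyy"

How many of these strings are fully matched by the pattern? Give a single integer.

2

A → no match
B → match
C → no match
D → no match — must start with "y"
E → match
F → no match
G → no match
Total matched: 2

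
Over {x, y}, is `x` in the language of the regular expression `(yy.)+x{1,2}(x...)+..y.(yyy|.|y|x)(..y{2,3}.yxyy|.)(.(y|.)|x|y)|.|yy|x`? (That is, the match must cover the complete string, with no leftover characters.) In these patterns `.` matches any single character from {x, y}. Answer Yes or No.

Yes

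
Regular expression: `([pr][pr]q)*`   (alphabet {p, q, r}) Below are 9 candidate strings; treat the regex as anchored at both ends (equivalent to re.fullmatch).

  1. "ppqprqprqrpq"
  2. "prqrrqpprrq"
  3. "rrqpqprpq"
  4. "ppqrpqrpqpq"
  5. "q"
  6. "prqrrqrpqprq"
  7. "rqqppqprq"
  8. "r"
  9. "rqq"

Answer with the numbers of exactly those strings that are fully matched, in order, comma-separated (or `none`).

1, 6

1 → match
2 → no match
3 → no match
4 → no match
5 → no match
6 → match
7 → no match
8 → no match
9 → no match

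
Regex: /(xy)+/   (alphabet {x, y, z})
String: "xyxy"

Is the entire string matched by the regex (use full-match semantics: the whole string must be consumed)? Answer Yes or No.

Yes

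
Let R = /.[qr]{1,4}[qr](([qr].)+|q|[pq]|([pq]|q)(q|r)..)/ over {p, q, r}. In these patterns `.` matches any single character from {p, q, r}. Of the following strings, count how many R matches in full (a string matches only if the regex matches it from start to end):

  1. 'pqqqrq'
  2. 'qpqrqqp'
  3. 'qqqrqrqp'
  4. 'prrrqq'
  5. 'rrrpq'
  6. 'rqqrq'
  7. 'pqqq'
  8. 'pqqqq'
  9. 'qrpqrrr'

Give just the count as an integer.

6

1 → match
2 → no match
3 → match
4 → match
5 → no match
6 → match
7 → match
8 → match
9 → no match
Total matched: 6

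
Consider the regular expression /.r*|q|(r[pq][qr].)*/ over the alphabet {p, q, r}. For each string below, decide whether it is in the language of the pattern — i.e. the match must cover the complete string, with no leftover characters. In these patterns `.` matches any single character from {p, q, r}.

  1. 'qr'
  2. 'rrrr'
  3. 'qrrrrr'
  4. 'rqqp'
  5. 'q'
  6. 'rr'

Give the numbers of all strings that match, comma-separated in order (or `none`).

1, 2, 3, 4, 5, 6

1. 'qr' → match
2. 'rrrr' → match
3. 'qrrrrr' → match
4. 'rqqp' → match
5. 'q' → match
6. 'rr' → match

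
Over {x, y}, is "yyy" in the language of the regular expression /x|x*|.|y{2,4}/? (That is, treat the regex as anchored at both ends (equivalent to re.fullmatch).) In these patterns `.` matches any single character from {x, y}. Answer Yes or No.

Yes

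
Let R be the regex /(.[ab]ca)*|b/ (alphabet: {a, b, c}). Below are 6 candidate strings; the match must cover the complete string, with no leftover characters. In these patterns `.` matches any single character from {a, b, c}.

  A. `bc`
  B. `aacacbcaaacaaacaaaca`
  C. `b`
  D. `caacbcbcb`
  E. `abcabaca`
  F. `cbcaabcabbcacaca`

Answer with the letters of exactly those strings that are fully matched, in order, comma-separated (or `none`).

A. `bc` → no match
B → match
C. `b` → match
D. `caacbcbcb` → no match
E. `abcabaca` → match
F → match

B, C, E, F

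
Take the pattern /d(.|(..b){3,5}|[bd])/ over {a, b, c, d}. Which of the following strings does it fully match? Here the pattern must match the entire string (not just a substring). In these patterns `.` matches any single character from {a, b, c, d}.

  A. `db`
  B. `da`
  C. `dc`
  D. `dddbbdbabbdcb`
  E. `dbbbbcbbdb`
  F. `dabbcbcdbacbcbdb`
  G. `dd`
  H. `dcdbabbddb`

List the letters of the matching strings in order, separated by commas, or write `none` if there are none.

A, B, C, D, E, G, H

A → match
B → match
C → match
D → match
E → match
F → no match
G → match
H → match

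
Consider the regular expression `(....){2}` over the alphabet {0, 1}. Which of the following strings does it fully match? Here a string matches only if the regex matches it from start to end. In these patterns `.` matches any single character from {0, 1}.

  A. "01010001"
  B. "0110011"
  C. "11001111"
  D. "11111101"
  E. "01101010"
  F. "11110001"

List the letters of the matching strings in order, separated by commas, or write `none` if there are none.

A, C, D, E, F

A → match
B → no match
C → match
D → match
E → match
F → match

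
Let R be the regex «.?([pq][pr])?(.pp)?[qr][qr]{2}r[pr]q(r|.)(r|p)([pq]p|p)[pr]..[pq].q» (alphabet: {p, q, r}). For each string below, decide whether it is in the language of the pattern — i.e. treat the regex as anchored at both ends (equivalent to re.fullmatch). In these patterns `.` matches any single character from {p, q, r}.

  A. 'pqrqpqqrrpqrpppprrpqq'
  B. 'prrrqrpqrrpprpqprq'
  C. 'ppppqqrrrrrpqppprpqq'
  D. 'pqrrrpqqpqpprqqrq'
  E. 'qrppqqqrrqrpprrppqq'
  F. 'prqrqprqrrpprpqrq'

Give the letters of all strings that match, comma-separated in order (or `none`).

B, D, E

A → no match
B → match
C → no match
D → match
E → match
F → no match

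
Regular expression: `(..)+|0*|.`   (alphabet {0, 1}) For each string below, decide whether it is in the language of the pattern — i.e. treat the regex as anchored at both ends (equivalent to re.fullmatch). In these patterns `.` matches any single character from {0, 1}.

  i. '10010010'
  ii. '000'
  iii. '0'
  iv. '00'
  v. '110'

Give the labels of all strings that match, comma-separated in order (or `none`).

i, ii, iii, iv

i. '10010010' → match
ii. '000' → match
iii. '0' → match
iv. '00' → match
v. '110' → no match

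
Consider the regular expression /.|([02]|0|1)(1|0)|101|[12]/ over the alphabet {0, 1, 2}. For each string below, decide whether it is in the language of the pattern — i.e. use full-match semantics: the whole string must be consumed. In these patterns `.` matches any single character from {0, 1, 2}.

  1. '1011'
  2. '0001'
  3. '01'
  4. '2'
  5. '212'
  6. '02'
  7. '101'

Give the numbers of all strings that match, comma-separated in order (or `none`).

3, 4, 7

1 → no match
2 → no match
3 → match
4 → match
5 → no match
6 → no match
7 → match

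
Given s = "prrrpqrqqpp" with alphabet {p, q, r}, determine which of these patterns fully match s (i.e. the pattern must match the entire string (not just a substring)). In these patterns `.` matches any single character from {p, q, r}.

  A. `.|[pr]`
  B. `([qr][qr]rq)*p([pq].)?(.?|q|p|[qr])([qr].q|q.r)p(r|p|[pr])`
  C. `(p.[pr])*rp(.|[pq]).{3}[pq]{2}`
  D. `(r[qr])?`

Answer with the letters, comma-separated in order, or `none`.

C

A → no match
B → no match
C → match
D → no match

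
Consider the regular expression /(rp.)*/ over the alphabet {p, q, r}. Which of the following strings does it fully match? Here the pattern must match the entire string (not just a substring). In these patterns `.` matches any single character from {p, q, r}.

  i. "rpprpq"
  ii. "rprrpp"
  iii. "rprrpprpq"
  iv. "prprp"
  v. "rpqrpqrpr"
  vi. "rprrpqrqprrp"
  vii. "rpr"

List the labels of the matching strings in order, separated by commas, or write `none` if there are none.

i, ii, iii, v, vii

i. "rpprpq" → match
ii. "rprrpp" → match
iii. "rprrpprpq" → match
iv. "prprp" → no match
v. "rpqrpqrpr" → match
vi. "rprrpqrqprrp" → no match
vii. "rpr" → match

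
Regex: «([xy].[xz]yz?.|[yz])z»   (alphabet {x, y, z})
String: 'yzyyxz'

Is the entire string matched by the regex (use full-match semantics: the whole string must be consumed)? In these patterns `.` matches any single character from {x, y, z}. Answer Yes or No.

No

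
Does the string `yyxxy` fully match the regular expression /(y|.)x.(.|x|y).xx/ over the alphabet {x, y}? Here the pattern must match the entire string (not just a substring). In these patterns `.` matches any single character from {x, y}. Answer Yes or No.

No

Every match must end with `xx`, but `yyxxy` does not.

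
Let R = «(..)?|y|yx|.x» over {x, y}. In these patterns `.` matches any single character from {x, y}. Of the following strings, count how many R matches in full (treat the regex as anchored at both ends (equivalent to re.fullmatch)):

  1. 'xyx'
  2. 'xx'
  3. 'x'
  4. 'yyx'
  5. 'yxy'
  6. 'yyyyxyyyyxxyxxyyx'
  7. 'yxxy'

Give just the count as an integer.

1

1 → no match
2 → match
3 → no match
4 → no match
5 → no match
6 → no match
7 → no match
Total matched: 1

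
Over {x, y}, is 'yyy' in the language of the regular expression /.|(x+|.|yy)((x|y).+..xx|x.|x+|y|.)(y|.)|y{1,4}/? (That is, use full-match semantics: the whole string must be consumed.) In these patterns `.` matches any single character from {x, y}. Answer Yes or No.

Yes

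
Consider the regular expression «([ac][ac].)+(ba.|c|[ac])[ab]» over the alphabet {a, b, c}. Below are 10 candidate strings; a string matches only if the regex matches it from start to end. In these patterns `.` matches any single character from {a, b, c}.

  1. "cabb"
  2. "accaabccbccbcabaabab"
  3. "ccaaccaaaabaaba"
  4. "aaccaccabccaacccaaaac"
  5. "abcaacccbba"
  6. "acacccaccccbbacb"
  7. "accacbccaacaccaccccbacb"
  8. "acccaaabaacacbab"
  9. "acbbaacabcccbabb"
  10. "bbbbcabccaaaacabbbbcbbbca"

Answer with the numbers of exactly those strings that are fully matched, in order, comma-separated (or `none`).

2, 6

1 → no match
2 → match
3 → no match
4 → no match
5 → no match
6 → match
7 → no match
8 → no match
9 → no match
10 → no match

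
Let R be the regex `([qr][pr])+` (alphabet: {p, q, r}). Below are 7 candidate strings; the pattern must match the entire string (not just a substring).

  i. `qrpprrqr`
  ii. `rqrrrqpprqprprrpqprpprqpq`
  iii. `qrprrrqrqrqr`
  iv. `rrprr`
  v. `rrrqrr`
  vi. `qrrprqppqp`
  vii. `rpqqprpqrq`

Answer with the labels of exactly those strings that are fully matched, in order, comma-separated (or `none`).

i → no match
ii → no match
iii → no match
iv → no match
v → no match
vi → no match
vii → no match

none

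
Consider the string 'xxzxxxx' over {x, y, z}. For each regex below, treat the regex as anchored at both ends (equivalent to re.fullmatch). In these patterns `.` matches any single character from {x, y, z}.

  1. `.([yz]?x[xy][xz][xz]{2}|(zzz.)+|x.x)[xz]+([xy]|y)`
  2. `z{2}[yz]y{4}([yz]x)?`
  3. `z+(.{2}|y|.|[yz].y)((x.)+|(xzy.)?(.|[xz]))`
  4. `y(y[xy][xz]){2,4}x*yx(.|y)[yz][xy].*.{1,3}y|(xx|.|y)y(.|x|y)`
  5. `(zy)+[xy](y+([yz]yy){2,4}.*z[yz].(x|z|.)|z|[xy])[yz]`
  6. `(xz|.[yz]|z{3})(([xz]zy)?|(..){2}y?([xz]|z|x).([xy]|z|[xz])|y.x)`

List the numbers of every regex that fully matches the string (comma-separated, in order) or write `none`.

1

1 → match
2 → no match — must start with 'z'
3 → no match — must start with 'z'
4 → no match
5 → no match — must start with 'zy'
6 → no match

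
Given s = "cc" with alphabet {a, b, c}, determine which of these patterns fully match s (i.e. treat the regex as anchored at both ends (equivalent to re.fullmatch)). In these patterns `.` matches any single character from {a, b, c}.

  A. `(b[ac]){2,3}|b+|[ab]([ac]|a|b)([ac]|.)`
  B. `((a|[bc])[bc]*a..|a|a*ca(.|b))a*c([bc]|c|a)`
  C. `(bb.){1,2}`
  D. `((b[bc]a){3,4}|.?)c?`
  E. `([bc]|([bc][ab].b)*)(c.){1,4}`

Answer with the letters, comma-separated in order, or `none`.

D, E

A → no match
B → no match
C → no match — must start with "bb"
D → match
E → match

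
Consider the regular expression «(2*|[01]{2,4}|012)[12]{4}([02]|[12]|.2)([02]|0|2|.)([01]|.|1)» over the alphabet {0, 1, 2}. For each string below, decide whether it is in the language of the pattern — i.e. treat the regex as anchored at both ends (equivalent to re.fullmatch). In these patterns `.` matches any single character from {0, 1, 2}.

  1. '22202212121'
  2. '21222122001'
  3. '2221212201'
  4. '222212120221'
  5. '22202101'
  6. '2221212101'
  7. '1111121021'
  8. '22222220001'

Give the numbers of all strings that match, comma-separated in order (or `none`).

1 → no match
2 → no match
3 → match
4 → match
5 → no match
6 → match
7 → match
8 → no match

3, 4, 6, 7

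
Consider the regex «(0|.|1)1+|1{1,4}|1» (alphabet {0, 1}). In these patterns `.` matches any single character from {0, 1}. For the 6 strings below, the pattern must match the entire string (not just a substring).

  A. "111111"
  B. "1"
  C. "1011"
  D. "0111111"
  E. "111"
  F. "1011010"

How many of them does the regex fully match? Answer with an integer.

A → match
B → match
C → no match
D → match
E → match
F → no match — must end with "1"
Total matched: 4

4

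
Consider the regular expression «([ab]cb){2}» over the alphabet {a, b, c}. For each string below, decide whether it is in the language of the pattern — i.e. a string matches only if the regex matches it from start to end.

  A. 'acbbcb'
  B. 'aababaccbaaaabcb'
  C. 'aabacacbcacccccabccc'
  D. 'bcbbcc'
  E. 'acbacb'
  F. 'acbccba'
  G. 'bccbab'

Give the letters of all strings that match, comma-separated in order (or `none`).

A, E

A → match
B → no match
C → no match — must end with 'cb'
D → no match — must end with 'cb'
E → match
F → no match — must end with 'cb'
G → no match — must end with 'cb'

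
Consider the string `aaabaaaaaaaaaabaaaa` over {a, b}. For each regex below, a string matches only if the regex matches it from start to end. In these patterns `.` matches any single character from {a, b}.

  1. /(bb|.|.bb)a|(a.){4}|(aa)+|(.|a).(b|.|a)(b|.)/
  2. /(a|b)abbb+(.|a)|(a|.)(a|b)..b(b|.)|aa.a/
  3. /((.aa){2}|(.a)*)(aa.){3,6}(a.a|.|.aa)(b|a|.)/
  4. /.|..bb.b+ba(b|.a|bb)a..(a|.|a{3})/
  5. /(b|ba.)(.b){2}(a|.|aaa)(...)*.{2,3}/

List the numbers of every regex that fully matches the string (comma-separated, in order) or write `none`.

3

1 → no match
2 → no match
3 → match
4 → no match
5 → no match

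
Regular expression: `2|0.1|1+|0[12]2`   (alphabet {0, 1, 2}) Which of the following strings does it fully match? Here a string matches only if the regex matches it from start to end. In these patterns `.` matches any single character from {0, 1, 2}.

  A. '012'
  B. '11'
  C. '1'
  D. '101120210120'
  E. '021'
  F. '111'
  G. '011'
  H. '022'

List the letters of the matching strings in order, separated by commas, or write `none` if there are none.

A, B, C, E, F, G, H

A → match
B → match
C → match
D → no match
E → match
F → match
G → match
H → match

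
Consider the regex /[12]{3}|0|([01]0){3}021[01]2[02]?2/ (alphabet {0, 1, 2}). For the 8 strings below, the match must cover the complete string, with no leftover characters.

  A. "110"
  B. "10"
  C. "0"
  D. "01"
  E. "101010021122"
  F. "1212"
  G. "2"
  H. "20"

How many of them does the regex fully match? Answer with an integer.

2

A → no match
B → no match
C → match
D → no match
E → match
F → no match
G → no match
H → no match
Total matched: 2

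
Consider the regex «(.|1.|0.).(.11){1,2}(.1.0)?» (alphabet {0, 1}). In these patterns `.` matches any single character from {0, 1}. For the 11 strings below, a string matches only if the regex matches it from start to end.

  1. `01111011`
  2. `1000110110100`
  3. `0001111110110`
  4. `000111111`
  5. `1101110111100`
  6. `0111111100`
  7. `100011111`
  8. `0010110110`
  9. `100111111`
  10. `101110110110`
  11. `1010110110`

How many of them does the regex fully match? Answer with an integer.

11

1 → match
2 → match
3 → match
4 → match
5 → match
6 → match
7 → match
8 → match
9 → match
10 → match
11 → match
Total matched: 11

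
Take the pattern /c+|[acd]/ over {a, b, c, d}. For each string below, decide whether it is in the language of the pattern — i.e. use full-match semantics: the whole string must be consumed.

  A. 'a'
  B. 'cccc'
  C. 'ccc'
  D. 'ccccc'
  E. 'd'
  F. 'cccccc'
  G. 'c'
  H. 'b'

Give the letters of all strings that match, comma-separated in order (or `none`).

A. 'a' → match
B. 'cccc' → match
C. 'ccc' → match
D. 'ccccc' → match
E. 'd' → match
F. 'cccccc' → match
G. 'c' → match
H. 'b' → no match

A, B, C, D, E, F, G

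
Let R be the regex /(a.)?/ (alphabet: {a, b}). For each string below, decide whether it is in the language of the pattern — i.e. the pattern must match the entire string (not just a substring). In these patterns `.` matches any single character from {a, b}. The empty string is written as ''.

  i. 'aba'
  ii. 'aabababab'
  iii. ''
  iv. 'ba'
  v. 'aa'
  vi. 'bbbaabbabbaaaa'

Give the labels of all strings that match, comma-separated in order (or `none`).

i → no match
ii → no match
iii → match
iv → no match
v → match
vi → no match

iii, v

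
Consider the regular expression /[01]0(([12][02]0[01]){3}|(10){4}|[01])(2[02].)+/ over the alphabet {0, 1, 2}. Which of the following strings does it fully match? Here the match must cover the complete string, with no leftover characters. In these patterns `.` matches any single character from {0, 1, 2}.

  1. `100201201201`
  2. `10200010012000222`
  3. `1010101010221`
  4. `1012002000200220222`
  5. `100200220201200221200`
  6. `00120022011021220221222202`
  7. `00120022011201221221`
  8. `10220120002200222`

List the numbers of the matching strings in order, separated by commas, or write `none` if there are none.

1 → match
2 → match
3 → match
4 → no match
5 → match
6 → no match
7 → match
8 → match

1, 2, 3, 5, 7, 8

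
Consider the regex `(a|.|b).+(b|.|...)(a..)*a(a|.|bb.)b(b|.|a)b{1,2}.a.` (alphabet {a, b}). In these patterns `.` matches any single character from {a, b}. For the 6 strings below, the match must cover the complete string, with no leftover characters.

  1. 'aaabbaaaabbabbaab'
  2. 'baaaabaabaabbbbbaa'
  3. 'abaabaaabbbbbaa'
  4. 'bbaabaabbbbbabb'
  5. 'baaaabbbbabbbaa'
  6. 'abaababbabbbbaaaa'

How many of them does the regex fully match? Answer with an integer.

4

1 → match
2 → match
3 → match
4 → no match
5 → match
6 → no match
Total matched: 4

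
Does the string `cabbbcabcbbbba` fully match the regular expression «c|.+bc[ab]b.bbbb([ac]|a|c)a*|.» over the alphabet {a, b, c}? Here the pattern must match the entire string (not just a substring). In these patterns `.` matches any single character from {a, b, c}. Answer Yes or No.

Yes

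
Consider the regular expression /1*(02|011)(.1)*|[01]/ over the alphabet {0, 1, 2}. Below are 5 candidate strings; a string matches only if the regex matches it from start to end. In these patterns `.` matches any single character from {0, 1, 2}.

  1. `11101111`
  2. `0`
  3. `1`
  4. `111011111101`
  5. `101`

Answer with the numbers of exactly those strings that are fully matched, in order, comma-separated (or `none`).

1, 2, 3, 4

1 → match
2 → match
3 → match
4 → match
5 → no match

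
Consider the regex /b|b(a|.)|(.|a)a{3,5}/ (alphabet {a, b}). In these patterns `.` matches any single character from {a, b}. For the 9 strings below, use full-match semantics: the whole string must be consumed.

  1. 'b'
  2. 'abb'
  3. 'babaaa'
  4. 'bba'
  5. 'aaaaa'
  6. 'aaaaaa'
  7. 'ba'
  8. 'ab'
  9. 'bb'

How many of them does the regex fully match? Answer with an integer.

1 → match
2 → no match
3 → no match
4 → no match
5 → match
6 → match
7 → match
8 → no match
9 → match
Total matched: 5

5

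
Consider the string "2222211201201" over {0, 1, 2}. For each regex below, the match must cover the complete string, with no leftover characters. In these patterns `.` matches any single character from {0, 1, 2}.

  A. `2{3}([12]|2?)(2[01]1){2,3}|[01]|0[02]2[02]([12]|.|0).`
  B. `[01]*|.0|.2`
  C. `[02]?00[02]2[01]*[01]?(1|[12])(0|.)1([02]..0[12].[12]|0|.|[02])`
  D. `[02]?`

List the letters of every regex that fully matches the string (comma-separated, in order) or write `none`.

A → match
B → no match
C → no match
D → no match

A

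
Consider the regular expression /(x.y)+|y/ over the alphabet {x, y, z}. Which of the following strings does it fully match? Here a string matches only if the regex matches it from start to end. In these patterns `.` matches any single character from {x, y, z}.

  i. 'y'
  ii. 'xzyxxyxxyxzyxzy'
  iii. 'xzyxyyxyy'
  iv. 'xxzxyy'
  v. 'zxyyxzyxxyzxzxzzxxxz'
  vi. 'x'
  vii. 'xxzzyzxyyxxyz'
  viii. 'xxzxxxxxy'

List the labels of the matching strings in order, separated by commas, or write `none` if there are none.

i → match
ii → match
iii → match
iv → no match
v → no match — must end with 'y'
vi → no match — must end with 'y'
vii → no match — must end with 'y'
viii → no match

i, ii, iii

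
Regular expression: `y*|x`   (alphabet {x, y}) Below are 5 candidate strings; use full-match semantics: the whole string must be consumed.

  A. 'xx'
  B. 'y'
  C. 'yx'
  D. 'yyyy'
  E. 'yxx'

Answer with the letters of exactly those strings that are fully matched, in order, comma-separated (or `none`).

A → no match
B → match
C → no match
D → match
E → no match

B, D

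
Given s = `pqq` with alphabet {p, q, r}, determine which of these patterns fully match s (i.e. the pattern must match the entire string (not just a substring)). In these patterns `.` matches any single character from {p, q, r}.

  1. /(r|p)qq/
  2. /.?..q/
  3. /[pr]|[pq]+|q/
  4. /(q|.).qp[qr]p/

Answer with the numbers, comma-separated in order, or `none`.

1 → match
2 → match
3 → match
4 → no match — must end with `p`

1, 2, 3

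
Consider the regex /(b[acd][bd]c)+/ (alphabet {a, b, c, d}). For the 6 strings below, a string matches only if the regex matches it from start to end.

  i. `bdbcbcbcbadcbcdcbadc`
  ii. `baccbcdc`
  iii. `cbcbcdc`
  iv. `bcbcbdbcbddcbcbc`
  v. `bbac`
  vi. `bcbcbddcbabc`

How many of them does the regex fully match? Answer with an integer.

3

i → match
ii. `baccbcdc` → no match
iii. `cbcbcdc` → no match — must start with `b`
iv → match
v. `bbac` → no match
vi. `bcbcbddcbabc` → match
Total matched: 3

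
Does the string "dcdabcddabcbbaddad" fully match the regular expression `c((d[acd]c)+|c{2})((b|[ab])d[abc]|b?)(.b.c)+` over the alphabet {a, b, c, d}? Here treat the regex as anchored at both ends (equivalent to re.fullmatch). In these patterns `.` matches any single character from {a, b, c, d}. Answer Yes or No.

Every match must start with "c", but "dcdabcddabcbbaddad" does not.

No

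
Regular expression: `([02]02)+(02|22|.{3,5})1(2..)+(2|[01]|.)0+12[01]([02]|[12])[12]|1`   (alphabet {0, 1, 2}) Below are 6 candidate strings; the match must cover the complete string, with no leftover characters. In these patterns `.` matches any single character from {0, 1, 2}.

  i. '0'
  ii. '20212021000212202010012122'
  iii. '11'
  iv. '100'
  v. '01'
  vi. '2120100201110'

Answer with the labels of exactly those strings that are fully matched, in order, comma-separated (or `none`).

none

i → no match
ii → no match
iii → no match
iv → no match
v → no match
vi → no match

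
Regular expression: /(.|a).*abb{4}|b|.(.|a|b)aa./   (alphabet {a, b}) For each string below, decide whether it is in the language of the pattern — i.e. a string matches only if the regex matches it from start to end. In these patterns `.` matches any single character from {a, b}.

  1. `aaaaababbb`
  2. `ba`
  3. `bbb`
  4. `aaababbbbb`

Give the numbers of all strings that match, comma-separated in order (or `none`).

1 → no match
2 → no match
3 → no match
4 → match

4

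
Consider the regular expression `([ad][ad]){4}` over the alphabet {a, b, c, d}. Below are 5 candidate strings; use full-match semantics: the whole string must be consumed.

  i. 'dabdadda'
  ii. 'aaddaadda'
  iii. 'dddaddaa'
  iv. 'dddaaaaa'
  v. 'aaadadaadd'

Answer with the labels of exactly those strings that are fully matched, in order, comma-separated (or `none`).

iii, iv

i. 'dabdadda' → no match
ii. 'aaddaadda' → no match
iii. 'dddaddaa' → match
iv. 'dddaaaaa' → match
v. 'aaadadaadd' → no match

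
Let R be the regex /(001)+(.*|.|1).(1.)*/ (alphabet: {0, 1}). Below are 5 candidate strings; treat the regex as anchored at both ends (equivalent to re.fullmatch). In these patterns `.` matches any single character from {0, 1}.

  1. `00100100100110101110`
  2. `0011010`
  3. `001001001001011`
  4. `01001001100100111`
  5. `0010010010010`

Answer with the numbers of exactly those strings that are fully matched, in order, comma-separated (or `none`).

1, 2, 3, 5

1 → match
2. `0011010` → match
3 → match
4 → no match — must start with `001`
5 → match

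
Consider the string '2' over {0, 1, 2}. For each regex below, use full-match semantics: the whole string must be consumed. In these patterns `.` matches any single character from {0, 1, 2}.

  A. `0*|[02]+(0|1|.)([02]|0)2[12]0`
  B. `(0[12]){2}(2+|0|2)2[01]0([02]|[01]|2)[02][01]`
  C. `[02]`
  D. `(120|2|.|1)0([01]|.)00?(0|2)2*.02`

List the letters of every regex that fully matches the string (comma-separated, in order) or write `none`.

A → no match
B → no match — must start with '0'
C → match
D → no match — must end with '02'

C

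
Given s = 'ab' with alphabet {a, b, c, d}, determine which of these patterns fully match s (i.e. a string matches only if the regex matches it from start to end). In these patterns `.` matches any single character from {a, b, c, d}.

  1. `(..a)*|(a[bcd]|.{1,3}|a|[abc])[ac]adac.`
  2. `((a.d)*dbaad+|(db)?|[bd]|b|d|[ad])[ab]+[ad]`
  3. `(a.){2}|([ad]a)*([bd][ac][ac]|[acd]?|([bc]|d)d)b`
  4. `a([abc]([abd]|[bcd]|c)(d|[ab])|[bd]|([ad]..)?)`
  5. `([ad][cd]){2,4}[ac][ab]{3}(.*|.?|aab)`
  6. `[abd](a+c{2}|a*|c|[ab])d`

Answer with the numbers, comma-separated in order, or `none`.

3, 4

1 → no match
2 → no match
3 → match
4 → match
5 → no match
6 → no match — must end with 'd'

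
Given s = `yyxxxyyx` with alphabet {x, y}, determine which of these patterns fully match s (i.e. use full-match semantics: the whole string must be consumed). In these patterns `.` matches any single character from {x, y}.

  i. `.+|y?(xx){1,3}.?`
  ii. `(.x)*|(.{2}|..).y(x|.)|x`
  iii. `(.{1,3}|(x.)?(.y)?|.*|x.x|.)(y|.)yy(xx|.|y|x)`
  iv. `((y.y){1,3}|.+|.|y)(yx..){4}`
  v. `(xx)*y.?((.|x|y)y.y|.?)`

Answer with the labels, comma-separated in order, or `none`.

i → match
ii → no match
iii → match
iv → no match
v → no match

i, iii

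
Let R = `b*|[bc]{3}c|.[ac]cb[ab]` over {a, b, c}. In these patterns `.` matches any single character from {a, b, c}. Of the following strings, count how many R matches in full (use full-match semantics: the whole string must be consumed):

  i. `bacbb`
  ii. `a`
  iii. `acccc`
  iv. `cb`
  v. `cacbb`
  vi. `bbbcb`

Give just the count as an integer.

2

i → match
ii → no match
iii → no match
iv → no match
v → match
vi → no match
Total matched: 2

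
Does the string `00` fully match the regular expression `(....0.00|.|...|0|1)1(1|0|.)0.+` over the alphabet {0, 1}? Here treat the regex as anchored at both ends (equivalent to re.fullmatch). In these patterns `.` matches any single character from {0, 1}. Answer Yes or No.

No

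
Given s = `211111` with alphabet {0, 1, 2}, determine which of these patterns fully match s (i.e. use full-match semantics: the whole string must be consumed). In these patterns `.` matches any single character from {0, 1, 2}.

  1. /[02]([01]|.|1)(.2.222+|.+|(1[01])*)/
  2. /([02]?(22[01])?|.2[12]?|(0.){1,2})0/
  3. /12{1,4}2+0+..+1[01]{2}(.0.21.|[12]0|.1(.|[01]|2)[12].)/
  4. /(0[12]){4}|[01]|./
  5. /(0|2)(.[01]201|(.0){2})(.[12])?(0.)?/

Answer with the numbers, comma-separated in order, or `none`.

1

1 → match
2 → no match — must end with `0`
3 → no match — must start with `12`
4 → no match
5 → no match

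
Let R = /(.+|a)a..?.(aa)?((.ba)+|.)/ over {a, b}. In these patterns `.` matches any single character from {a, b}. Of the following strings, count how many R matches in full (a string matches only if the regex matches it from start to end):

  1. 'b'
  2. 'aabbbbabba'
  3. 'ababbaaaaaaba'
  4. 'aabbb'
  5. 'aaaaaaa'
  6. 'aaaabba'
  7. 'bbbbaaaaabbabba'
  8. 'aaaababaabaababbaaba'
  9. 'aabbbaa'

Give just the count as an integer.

1. 'b' → no match
2. 'aabbbbabba' → match
3 → match
4. 'aabbb' → match
5. 'aaaaaaa' → match
6. 'aaaabba' → match
7 → match
8 → match
9. 'aabbbaa' → no match
Total matched: 7

7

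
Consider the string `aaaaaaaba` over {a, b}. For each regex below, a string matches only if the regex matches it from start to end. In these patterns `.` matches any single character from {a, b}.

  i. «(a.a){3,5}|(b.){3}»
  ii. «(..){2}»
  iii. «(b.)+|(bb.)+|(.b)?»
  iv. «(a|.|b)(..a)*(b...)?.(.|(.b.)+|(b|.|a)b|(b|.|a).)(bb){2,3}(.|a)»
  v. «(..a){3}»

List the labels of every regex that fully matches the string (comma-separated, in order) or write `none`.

i → match
ii → no match
iii → no match
iv → no match
v → match

i, v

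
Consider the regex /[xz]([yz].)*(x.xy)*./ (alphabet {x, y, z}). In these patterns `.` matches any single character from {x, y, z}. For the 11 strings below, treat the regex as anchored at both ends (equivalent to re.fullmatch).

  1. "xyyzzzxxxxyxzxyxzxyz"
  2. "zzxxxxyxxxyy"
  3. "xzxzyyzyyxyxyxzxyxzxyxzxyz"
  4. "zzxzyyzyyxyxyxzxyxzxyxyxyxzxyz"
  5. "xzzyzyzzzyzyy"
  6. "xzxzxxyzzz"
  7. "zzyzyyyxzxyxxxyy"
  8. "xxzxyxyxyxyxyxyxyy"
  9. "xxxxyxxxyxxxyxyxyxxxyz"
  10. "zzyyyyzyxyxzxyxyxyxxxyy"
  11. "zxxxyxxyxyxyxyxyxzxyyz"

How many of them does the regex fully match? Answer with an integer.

1 → match
2 → match
3 → match
4 → match
5 → no match
6 → no match
7 → match
8 → match
9 → match
10 → no match
11 → no match
Total matched: 7

7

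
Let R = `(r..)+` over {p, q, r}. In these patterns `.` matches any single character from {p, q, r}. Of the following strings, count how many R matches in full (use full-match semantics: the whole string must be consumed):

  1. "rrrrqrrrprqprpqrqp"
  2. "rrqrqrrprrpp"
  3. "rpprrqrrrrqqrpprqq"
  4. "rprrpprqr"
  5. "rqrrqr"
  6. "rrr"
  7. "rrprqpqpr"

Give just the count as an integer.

1 → match
2 → match
3 → match
4 → match
5 → match
6 → match
7 → no match
Total matched: 6

6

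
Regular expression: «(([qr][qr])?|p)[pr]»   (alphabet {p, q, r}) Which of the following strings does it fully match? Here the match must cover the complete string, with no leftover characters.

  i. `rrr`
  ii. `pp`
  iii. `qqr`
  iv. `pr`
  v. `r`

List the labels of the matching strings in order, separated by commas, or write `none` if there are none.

i → match
ii → match
iii → match
iv → match
v → match

i, ii, iii, iv, v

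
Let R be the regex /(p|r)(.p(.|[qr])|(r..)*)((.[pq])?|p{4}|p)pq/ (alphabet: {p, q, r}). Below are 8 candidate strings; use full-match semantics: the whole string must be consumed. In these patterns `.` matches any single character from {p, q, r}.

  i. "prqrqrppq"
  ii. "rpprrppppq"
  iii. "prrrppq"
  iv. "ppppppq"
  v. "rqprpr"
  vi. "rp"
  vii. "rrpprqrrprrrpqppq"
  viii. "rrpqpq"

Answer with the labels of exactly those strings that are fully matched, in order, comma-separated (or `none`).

iii, iv, vii, viii

i → no match
ii → no match
iii → match
iv → match
v → no match — must end with "pq"
vi → no match — must end with "pq"
vii → match
viii → match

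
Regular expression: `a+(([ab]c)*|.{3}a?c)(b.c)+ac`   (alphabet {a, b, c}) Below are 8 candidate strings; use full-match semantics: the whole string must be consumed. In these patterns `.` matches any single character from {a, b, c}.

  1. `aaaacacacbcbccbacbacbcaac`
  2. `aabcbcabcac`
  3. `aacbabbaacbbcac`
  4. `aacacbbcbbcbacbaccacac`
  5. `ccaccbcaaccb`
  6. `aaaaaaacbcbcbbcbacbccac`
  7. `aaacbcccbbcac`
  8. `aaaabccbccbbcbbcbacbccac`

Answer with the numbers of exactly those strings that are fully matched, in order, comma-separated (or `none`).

6, 8

1 → no match — must end with `cac`
2. `aabcbcabcac` → no match
3 → no match
4 → no match
5. `ccaccbcaaccb` → no match — must start with `a`
6 → match
7 → no match
8 → match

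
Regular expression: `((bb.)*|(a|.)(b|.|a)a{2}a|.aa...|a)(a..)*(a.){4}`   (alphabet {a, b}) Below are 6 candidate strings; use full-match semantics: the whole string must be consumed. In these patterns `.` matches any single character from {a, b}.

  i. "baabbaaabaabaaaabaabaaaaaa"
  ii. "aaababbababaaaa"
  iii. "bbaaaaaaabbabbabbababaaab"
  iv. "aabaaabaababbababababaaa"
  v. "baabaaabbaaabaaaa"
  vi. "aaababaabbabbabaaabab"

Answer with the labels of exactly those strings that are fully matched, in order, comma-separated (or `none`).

i, ii, iii, v, vi

i → match
ii → match
iii → match
iv → no match
v → match
vi → match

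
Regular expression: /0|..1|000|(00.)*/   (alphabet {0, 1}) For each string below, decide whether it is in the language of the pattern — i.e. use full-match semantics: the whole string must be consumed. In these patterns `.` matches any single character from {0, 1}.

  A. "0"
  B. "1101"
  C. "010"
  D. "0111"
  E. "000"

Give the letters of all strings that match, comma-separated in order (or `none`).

A, E

A → match
B → no match
C → no match
D → no match
E → match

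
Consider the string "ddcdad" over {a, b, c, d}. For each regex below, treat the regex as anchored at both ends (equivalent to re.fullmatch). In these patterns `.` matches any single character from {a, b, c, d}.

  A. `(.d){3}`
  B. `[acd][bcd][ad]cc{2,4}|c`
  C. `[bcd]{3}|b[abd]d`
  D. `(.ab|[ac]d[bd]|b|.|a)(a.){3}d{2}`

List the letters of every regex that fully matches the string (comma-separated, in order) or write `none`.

A → match
B → no match — must end with "c"
C → no match
D → no match

A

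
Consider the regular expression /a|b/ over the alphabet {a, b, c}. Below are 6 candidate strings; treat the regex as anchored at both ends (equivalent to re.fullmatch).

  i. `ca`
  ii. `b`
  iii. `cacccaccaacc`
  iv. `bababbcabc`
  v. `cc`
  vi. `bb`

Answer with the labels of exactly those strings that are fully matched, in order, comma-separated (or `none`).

ii

i → no match
ii → match
iii → no match
iv → no match
v → no match
vi → no match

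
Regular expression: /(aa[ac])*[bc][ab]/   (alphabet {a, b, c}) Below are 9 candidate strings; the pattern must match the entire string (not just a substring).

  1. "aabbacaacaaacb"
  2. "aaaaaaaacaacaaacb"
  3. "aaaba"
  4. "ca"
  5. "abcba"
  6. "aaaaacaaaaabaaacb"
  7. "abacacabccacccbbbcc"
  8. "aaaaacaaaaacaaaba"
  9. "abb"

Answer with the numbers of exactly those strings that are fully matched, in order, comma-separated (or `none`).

1 → no match
2 → match
3. "aaaba" → match
4. "ca" → match
5. "abcba" → no match
6 → no match
7 → no match
8 → match
9. "abb" → no match

2, 3, 4, 8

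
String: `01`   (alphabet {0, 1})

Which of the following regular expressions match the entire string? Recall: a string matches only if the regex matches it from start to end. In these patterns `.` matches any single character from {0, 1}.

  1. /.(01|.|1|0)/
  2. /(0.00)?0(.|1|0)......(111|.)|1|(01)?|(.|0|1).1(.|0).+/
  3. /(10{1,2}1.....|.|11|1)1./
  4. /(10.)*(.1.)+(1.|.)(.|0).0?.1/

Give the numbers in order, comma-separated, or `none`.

1, 2

1 → match
2 → match
3 → no match
4 → no match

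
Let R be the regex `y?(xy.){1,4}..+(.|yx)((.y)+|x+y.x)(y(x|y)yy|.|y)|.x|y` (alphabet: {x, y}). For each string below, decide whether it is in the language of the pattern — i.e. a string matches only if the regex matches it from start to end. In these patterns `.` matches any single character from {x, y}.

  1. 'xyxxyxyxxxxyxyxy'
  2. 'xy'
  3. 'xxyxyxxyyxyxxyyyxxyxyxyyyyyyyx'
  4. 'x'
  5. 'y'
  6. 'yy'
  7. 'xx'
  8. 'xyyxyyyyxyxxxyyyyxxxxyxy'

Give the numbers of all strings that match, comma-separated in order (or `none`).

1 → no match
2. 'xy' → no match
3 → no match
4. 'x' → no match
5. 'y' → match
6. 'yy' → no match
7. 'xx' → match
8 → no match

5, 7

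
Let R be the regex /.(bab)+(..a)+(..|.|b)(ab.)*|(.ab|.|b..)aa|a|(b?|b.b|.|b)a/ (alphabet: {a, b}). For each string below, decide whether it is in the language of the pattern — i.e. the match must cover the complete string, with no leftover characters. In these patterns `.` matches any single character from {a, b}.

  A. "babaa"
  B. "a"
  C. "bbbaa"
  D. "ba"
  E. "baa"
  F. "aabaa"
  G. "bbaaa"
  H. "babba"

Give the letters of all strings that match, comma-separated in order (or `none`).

A, B, C, D, E, F, G

A → match
B → match
C → match
D → match
E → match
F → match
G → match
H → no match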